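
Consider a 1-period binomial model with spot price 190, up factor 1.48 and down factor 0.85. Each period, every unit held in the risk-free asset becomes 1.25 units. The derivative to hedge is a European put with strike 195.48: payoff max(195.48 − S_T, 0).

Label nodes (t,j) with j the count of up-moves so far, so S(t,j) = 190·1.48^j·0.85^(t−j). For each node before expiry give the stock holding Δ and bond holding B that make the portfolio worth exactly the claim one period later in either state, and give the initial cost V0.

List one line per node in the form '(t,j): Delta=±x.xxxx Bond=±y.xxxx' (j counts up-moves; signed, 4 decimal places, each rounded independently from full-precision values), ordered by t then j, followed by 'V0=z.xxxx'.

(0,0): Delta=-0.2839 Bond=63.8608
V0=9.9243

Risk-neutral probability p* = (R−d)/(u−d) = (1.25−0.85)/(1.48−0.85) = 0.6349.
Terminal values V(1,·): V(1,0)=33.9800, V(1,1)=0.0000
(0,0): S=190.0000. Δ = (V_up−V_dn)/(S_up−S_dn) = (0.0000−33.9800)/(281.2000−161.5000) = -0.2839. V = [p*·0.0000 + (1−p*)·33.9800]/1.25 = 9.9243. B = V − Δ·S = 63.8608.
Check: Δ(0,0)·S0 + B(0,0) = 9.9243 = V0.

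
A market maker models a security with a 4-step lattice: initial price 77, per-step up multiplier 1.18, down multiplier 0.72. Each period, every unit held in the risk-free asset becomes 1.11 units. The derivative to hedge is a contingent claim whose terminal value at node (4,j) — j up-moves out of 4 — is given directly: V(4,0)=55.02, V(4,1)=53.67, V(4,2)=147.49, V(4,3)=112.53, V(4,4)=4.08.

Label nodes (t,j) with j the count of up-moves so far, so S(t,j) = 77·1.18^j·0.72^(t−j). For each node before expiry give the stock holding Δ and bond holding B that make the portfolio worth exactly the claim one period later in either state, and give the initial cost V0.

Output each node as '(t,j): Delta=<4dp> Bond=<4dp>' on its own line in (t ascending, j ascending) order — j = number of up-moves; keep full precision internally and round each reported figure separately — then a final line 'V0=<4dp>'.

(0,0): Delta=-1.4872 Bond=153.5475
(1,0): Delta=-0.0303 Bond=89.6661
(1,1): Delta=-1.6468 Bond=184.9353
(2,0): Delta=3.8926 Bond=-57.0613
(2,1): Delta=-0.4599 Bond=127.6354
(2,2): Delta=-1.7768 Bond=219.2140
(3,0): Delta=-0.1021 Bond=51.4712
(3,1): Delta=4.3301 Bond=-83.9448
(3,2): Delta=-0.9845 Bond=182.1712
(3,3): Delta=-1.8635 Bond=254.3043
V0=39.0315

Since d<R<u, set p* = (R−d)/(u−d) = 0.8478; price each node as the discounted p*-expectation of its children.
Payoff layer (t=4): V(4,0)=55.0200, V(4,1)=53.6700, V(4,2)=147.4900, V(4,3)=112.5300, V(4,4)=4.0800
(3,0): S=28.7401. Δ = (V_up−V_dn)/(S_up−S_dn) = (53.6700−55.0200)/(33.9133−20.6929) = -0.1021. V = [p*·53.6700 + (1−p*)·55.0200]/1.11 = 48.5364. B = V − Δ·S = 51.4712.
(3,1): S=47.1018. Δ = (V_up−V_dn)/(S_up−S_dn) = (147.4900−53.6700)/(55.5802−33.9133) = 4.3301. V = [p*·147.4900 + (1−p*)·53.6700]/1.11 = 120.0118. B = V − Δ·S = -83.9448.
(3,2): S=77.1947. Δ = (V_up−V_dn)/(S_up−S_dn) = (112.5300−147.4900)/(91.0897−55.5802) = -0.9845. V = [p*·112.5300 + (1−p*)·147.4900]/1.11 = 106.1712. B = V − Δ·S = 182.1712.
(3,3): S=126.5135. Δ = (V_up−V_dn)/(S_up−S_dn) = (4.0800−112.5300)/(149.2859−91.0897) = -1.8635. V = [p*·4.0800 + (1−p*)·112.5300]/1.11 = 18.5435. B = V − Δ·S = 254.3043.
(2,0): S=39.9168. Δ = (V_up−V_dn)/(S_up−S_dn) = (120.0118−48.5364)/(47.1018−28.7401) = 3.8926. V = [p*·120.0118 + (1−p*)·48.5364]/1.11 = 98.3199. B = V − Δ·S = -57.0613.
(2,1): S=65.4192. Δ = (V_up−V_dn)/(S_up−S_dn) = (106.1712−120.0118)/(77.1947−47.1018) = -0.4599. V = [p*·106.1712 + (1−p*)·120.0118]/1.11 = 97.5472. B = V − Δ·S = 127.6354.
(2,2): S=107.2148. Δ = (V_up−V_dn)/(S_up−S_dn) = (18.5435−106.1712)/(126.5135−77.1947) = -1.7768. V = [p*·18.5435 + (1−p*)·106.1712]/1.11 = 28.7190. B = V − Δ·S = 219.2140.
(1,0): S=55.4400. Δ = (V_up−V_dn)/(S_up−S_dn) = (97.5472−98.3199)/(65.4192−39.9168) = -0.0303. V = [p*·97.5472 + (1−p*)·98.3199]/1.11 = 87.9863. B = V − Δ·S = 89.6661.
(1,1): S=90.8600. Δ = (V_up−V_dn)/(S_up−S_dn) = (28.7190−97.5472)/(107.2148−65.4192) = -1.6468. V = [p*·28.7190 + (1−p*)·97.5472]/1.11 = 35.3089. B = V − Δ·S = 184.9353.
(0,0): S=77.0000. Δ = (V_up−V_dn)/(S_up−S_dn) = (35.3089−87.9863)/(90.8600−55.4400) = -1.4872. V = [p*·35.3089 + (1−p*)·87.9863]/1.11 = 39.0315. B = V − Δ·S = 153.5475.
Each (Δ,B) replicates both successor values, so the strategy is self-financing and V0 is arbitrage-free.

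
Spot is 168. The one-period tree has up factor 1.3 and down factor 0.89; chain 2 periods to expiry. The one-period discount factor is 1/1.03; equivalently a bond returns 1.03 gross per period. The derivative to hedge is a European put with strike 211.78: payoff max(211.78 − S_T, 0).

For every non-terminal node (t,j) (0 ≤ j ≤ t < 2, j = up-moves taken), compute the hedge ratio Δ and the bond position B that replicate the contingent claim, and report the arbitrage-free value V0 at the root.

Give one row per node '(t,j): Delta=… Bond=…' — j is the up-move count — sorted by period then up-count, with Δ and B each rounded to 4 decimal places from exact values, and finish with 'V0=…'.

Under the risk-neutral measure, an up-move has probability p* = (R−d)/(u−d) = 0.3415 and values discount at R = 1.03.
Terminal values V(2,·): V(2,0)=78.7072, V(2,1)=17.4040, V(2,2)=0.0000
Node (1,0) S=149.5200: V=(p*·17.4040+(1−p*)·78.7072)/1.03=56.0917; Δ=(17.4040−78.7072)/(194.3760−133.0728)=-1.0000; B=V−Δ·S=205.6117
Node (1,1) S=218.4000: V=(p*·0.0000+(1−p*)·17.4040)/1.03=11.1274; Δ=(0.0000−17.4040)/(283.9200−194.3760)=-0.1944; B=V−Δ·S=53.5761
Node (0,0) S=168.0000: V=(p*·11.1274+(1−p*)·56.0917)/1.03=39.5514; Δ=(11.1274−56.0917)/(218.4000−149.5200)=-0.6528; B=V−Δ·S=149.2205
Each (Δ,B) replicates both successor values, so the strategy is self-financing and V0 is arbitrage-free.

(0,0): Delta=-0.6528 Bond=149.2205
(1,0): Delta=-1.0000 Bond=205.6117
(1,1): Delta=-0.1944 Bond=53.5761
V0=39.5514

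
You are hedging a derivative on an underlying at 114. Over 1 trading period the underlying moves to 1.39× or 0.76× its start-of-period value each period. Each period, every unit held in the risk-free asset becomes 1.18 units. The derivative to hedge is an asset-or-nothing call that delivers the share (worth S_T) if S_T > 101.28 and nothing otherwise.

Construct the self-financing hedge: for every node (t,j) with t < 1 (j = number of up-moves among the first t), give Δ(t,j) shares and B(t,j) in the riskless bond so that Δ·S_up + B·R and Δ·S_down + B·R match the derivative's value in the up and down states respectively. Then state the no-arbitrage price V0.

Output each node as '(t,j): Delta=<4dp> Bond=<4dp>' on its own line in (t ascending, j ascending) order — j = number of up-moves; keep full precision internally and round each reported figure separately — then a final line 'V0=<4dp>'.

(0,0): Delta=2.2063 Bond=-161.9984
V0=89.5254

Risk-neutral probability p* = (R−d)/(u−d) = (1.18−0.76)/(1.39−0.76) = 0.6667.
Terminal values V(1,·): V(1,0)=0.0000, V(1,1)=158.4600
Node (0,0) S=114.0000: V=(p*·158.4600+(1−p*)·0.0000)/1.18=89.5254; Δ=(158.4600−0.0000)/(158.4600−86.6400)=2.2063; B=V−Δ·S=-161.9984
Self-financing check: at every node Δ·S+B equals the discounted successor values.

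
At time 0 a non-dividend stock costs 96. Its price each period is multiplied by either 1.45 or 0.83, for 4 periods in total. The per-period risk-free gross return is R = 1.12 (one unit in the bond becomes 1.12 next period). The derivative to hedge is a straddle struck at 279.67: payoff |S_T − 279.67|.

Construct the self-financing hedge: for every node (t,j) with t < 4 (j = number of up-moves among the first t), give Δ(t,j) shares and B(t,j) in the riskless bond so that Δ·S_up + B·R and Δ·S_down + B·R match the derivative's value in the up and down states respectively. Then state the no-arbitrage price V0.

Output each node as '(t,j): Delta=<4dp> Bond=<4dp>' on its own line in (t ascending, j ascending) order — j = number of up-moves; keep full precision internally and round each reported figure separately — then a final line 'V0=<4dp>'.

Under the risk-neutral measure, an up-move has probability p* = (R−d)/(u−d) = 0.4677 and values discount at R = 1.12.
Terminal values V(4,·): V(4,0)=234.1100, V(4,1)=200.0772, V(4,2)=140.6224, V(4,3)=36.7556, V(4,4)=144.6986
Node (3,0) S=54.8916: V=(p*·200.0772+(1−p*)·234.1100)/1.12=194.8138; Δ=(200.0772−234.1100)/(79.5928−45.5600)=-1.0000; B=V−Δ·S=249.7054
Node (3,1) S=95.8949: V=(p*·140.6224+(1−p*)·200.0772)/1.12=153.8105; Δ=(140.6224−200.0772)/(139.0476−79.5928)=-1.0000; B=V−Δ·S=249.7054
Node (3,2) S=167.5272: V=(p*·36.7556+(1−p*)·140.6224)/1.12=82.1782; Δ=(36.7556−140.6224)/(242.9144−139.0476)=-1.0000; B=V−Δ·S=249.7054
Node (3,3) S=292.6680: V=(p*·144.6986+(1−p*)·36.7556)/1.12=77.8974; Δ=(144.6986−36.7556)/(424.3686−242.9144)=0.5949; B=V−Δ·S=-96.2043
Node (2,0) S=66.1344: V=(p*·153.8105+(1−p*)·194.8138)/1.12=156.8168; Δ=(153.8105−194.8138)/(95.8949−54.8916)=-1.0000; B=V−Δ·S=222.9512
Node (2,1) S=115.5360: V=(p*·82.1782+(1−p*)·153.8105)/1.12=107.4152; Δ=(82.1782−153.8105)/(167.5272−95.8949)=-1.0000; B=V−Δ·S=222.9512
Node (2,2) S=201.8400: V=(p*·77.8974+(1−p*)·82.1782)/1.12=71.5856; Δ=(77.8974−82.1782)/(292.6680−167.5272)=-0.0342; B=V−Δ·S=78.4901
Node (1,0) S=79.6800: V=(p*·107.4152+(1−p*)·156.8168)/1.12=119.3836; Δ=(107.4152−156.8168)/(115.5360−66.1344)=-1.0000; B=V−Δ·S=199.0636
Node (1,1) S=139.2000: V=(p*·71.5856+(1−p*)·107.4152)/1.12=80.9430; Δ=(71.5856−107.4152)/(201.8400−115.5360)=-0.4152; B=V−Δ·S=138.7328
Node (0,0) S=96.0000: V=(p*·80.9430+(1−p*)·119.3836)/1.12=90.5387; Δ=(80.9430−119.3836)/(139.2000−79.6800)=-0.6458; B=V−Δ·S=152.5396
The time-0 hedge costs 90.5387, which is the no-arbitrage price.

(0,0): Delta=-0.6458 Bond=152.5396
(1,0): Delta=-1.0000 Bond=199.0636
(1,1): Delta=-0.4152 Bond=138.7328
(2,0): Delta=-1.0000 Bond=222.9512
(2,1): Delta=-1.0000 Bond=222.9512
(2,2): Delta=-0.0342 Bond=78.4901
(3,0): Delta=-1.0000 Bond=249.7054
(3,1): Delta=-1.0000 Bond=249.7054
(3,2): Delta=-1.0000 Bond=249.7054
(3,3): Delta=0.5949 Bond=-96.2043
V0=90.5387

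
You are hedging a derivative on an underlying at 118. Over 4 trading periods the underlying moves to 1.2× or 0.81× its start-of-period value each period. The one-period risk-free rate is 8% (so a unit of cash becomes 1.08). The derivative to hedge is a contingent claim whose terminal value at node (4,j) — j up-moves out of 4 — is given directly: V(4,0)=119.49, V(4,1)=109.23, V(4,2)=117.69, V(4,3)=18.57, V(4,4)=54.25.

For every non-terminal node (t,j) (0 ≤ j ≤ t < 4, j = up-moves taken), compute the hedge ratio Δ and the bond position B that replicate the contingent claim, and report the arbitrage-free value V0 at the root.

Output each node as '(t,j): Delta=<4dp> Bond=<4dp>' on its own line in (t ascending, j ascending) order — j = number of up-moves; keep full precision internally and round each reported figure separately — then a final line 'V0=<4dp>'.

Risk-neutral probability p* = (R−d)/(u−d) = (1.08−0.81)/(1.2−0.81) = 0.6923.
Terminal values V(4,·): V(4,0)=119.4900, V(4,1)=109.2300, V(4,2)=117.6900, V(4,3)=18.5700, V(4,4)=54.2500
Node (3,0) S=62.7100: V=(p*·109.2300+(1−p*)·119.4900)/1.08=104.0620; Δ=(109.2300−119.4900)/(75.2520−50.7951)=-0.4195; B=V−Δ·S=130.3697
Node (3,1) S=92.9038: V=(p*·117.6900+(1−p*)·109.2300)/1.08=106.5620; Δ=(117.6900−109.2300)/(111.4845−75.2520)=0.2335; B=V−Δ·S=84.8697
Node (3,2) S=137.6352: V=(p*·18.5700+(1−p*)·117.6900)/1.08=45.4338; Δ=(18.5700−117.6900)/(165.1622−111.4845)=-1.8466; B=V−Δ·S=299.5876
Node (3,3) S=203.9040: V=(p*·54.2500+(1−p*)·18.5700)/1.08=40.0662; Δ=(54.2500−18.5700)/(244.6848−165.1622)=0.4487; B=V−Δ·S=-51.4209
Node (2,0) S=77.4198: V=(p*·106.5620+(1−p*)·104.0620)/1.08=97.9562; Δ=(106.5620−104.0620)/(92.9038−62.7100)=0.0828; B=V−Δ·S=91.5460
Node (2,1) S=114.6960: V=(p*·45.4338+(1−p*)·106.5620)/1.08=59.4837; Δ=(45.4338−106.5620)/(137.6352−92.9038)=-1.3666; B=V−Δ·S=216.2227
Node (2,2) S=169.9200: V=(p*·40.0662+(1−p*)·45.4338)/1.08=38.6276; Δ=(40.0662−45.4338)/(203.9040−137.6352)=-0.0810; B=V−Δ·S=52.3905
Node (1,0) S=95.5800: V=(p*·59.4837+(1−p*)·97.9562)/1.08=66.0384; Δ=(59.4837−97.9562)/(114.6960−77.4198)=-1.0321; B=V−Δ·S=164.6858
Node (1,1) S=141.6000: V=(p*·38.6276+(1−p*)·59.4837)/1.08=41.7082; Δ=(38.6276−59.4837)/(169.9200−114.6960)=-0.3777; B=V−Δ·S=95.1855
Node (0,0) S=118.0000: V=(p*·41.7082+(1−p*)·66.0384)/1.08=45.5504; Δ=(41.7082−66.0384)/(141.6000−95.5800)=-0.5287; B=V−Δ·S=107.9354
Check: Δ(0,0)·S0 + B(0,0) = 45.5504 = V0.

(0,0): Delta=-0.5287 Bond=107.9354
(1,0): Delta=-1.0321 Bond=164.6858
(1,1): Delta=-0.3777 Bond=95.1855
(2,0): Delta=0.0828 Bond=91.5460
(2,1): Delta=-1.3666 Bond=216.2227
(2,2): Delta=-0.0810 Bond=52.3905
(3,0): Delta=-0.4195 Bond=130.3697
(3,1): Delta=0.2335 Bond=84.8697
(3,2): Delta=-1.8466 Bond=299.5876
(3,3): Delta=0.4487 Bond=-51.4209
V0=45.5504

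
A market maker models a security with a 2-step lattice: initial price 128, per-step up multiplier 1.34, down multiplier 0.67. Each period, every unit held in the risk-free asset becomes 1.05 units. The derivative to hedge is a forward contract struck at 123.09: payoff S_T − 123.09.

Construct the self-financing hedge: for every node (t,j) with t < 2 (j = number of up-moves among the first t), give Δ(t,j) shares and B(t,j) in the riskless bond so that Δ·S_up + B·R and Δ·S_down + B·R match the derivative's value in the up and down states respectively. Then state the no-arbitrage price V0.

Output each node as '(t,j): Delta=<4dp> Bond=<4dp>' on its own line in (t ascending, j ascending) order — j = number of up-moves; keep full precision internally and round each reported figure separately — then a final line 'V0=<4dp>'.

(0,0): Delta=1.0000 Bond=-111.6463
(1,0): Delta=1.0000 Bond=-117.2286
(1,1): Delta=1.0000 Bond=-117.2286
V0=16.3537

Risk-neutral probability p* = (R−d)/(u−d) = (1.05−0.67)/(1.34−0.67) = 0.5672.
At expiry t=2: V(2,0)=-65.6308, V(2,1)=-8.1716, V(2,2)=106.7468
  t=1,j=0: stock 85.7600 → up 114.9184 (V=-8.1716), down 57.4592 (V=-65.6308). Price -31.4686; hedge Δ=1.0000, bond B=-117.2286.
  t=1,j=1: stock 171.5200 → up 229.8368 (V=106.7468), down 114.9184 (V=-8.1716). Price 54.2914; hedge Δ=1.0000, bond B=-117.2286.
  t=0,j=0: stock 128.0000 → up 171.5200 (V=54.2914), down 85.7600 (V=-31.4686). Price 16.3537; hedge Δ=1.0000, bond B=-111.6463.
Self-financing check: at every node Δ·S+B equals the discounted successor values.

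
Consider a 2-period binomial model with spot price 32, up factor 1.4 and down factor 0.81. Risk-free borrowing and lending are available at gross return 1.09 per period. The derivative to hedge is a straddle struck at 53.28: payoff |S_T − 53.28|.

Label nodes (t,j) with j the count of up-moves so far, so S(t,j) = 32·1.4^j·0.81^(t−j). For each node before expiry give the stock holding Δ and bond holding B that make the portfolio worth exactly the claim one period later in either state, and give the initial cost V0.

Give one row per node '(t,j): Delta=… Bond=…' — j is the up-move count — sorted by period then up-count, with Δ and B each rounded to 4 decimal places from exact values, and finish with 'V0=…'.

The replicating-portfolio and risk-neutral prices coincide; use p* = (1.09−0.81)/(1.4−0.81) = 0.4746 for the latter.
Payoff layer (t=2): V(2,0)=32.2848, V(2,1)=16.9920, V(2,2)=9.4400
(1,0): S=25.9200. Δ = (V_up−V_dn)/(S_up−S_dn) = (16.9920−32.2848)/(36.2880−20.9952) = -1.0000. V = [p*·16.9920 + (1−p*)·32.2848]/1.09 = 22.9607. B = V − Δ·S = 48.8807.
(1,1): S=44.8000. Δ = (V_up−V_dn)/(S_up−S_dn) = (9.4400−16.9920)/(62.7200−36.2880) = -0.2857. V = [p*·9.4400 + (1−p*)·16.9920]/1.09 = 12.3009. B = V − Δ·S = 25.1009.
(0,0): S=32.0000. Δ = (V_up−V_dn)/(S_up−S_dn) = (12.3009−22.9607)/(44.8000−25.9200) = -0.5646. V = [p*·12.3009 + (1−p*)·22.9607]/1.09 = 16.4237. B = V − Δ·S = 34.4912.
Each (Δ,B) replicates both successor values, so the strategy is self-financing and V0 is arbitrage-free.

(0,0): Delta=-0.5646 Bond=34.4912
(1,0): Delta=-1.0000 Bond=48.8807
(1,1): Delta=-0.2857 Bond=25.1009
V0=16.4237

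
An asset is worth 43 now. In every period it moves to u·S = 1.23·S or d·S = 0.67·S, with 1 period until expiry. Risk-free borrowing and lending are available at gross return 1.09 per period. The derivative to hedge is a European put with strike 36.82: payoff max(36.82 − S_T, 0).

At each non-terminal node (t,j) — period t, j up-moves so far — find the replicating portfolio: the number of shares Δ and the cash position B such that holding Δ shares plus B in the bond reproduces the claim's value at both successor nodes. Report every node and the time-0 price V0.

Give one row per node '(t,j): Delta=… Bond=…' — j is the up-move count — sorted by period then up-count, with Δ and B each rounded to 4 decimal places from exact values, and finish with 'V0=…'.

(0,0): Delta=-0.3326 Bond=16.1407
V0=1.8372

Risk-neutral probability p* = (R−d)/(u−d) = (1.09−0.67)/(1.23−0.67) = 0.7500.
Terminal values V(1,·): V(1,0)=8.0100, V(1,1)=0.0000
  t=0,j=0: stock 43.0000 → up 52.8900 (V=0.0000), down 28.8100 (V=8.0100). Price 1.8372; hedge Δ=-0.3326, bond B=16.1407.
Check: Δ(0,0)·S0 + B(0,0) = 1.8372 = V0.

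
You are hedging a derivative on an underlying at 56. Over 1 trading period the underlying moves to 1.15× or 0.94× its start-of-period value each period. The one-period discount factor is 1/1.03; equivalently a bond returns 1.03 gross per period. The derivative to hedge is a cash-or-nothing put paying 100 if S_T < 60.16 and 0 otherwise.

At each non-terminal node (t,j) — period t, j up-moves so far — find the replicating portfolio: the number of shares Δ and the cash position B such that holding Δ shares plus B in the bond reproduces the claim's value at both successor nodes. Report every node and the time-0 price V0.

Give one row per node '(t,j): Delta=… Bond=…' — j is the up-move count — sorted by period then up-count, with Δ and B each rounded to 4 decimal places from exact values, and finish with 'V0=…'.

(0,0): Delta=-8.5034 Bond=531.6690
V0=55.4785

The replicating-portfolio and risk-neutral prices coincide; use p* = (1.03−0.94)/(1.15−0.94) = 0.4286 for the latter.
At expiry t=1: V(1,0)=100.0000, V(1,1)=0.0000
(0,0): S=56.0000. Δ = (V_up−V_dn)/(S_up−S_dn) = (0.0000−100.0000)/(64.4000−52.6400) = -8.5034. V = [p*·0.0000 + (1−p*)·100.0000]/1.03 = 55.4785. B = V − Δ·S = 531.6690.
Root portfolio cost Δ·56+B reproduces V0=55.4785.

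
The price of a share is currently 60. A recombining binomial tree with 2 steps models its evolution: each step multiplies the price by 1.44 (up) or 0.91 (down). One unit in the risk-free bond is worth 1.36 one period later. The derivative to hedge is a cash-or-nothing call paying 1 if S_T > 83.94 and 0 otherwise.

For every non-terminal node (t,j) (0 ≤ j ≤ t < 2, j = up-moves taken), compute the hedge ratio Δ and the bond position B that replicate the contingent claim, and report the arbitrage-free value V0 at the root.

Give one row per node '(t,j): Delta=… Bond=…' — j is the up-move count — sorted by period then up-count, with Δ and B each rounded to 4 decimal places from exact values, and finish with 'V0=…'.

(0,0): Delta=0.0196 Bond=-0.7882
(1,0): Delta=0.0000 Bond=0.0000
(1,1): Delta=0.0218 Bond=-1.2625
V0=0.3898

Since d<R<u, set p* = (R−d)/(u−d) = 0.8491; price each node as the discounted p*-expectation of its children.
Terminal payoffs: V(2,0)=0.0000, V(2,1)=0.0000, V(2,2)=1.0000
  t=1,j=0: stock 54.6000 → up 78.6240 (V=0.0000), down 49.6860 (V=0.0000). Price 0.0000; hedge Δ=0.0000, bond B=0.0000.
  t=1,j=1: stock 86.4000 → up 124.4160 (V=1.0000), down 78.6240 (V=0.0000). Price 0.6243; hedge Δ=0.0218, bond B=-1.2625.
  t=0,j=0: stock 60.0000 → up 86.4000 (V=0.6243), down 54.6000 (V=0.0000). Price 0.3898; hedge Δ=0.0196, bond B=-0.7882.
The time-0 hedge costs 0.3898, which is the no-arbitrage price.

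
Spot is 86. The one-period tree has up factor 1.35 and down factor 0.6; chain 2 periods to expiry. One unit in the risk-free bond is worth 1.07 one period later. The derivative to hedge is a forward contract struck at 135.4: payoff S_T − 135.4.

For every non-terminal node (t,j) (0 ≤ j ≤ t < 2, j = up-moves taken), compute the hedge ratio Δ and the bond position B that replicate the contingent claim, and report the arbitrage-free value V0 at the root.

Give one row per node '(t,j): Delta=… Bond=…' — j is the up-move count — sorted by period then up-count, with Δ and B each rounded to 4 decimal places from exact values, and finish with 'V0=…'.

(0,0): Delta=1.0000 Bond=-118.2636
(1,0): Delta=1.0000 Bond=-126.5421
(1,1): Delta=1.0000 Bond=-126.5421
V0=-32.2636

Risk-neutral probability p* = (R−d)/(u−d) = (1.07−0.6)/(1.35−0.6) = 0.6267.
Terminal values V(2,·): V(2,0)=-104.4400, V(2,1)=-65.7400, V(2,2)=21.3350
(1,0): S=51.6000. Δ = (V_up−V_dn)/(S_up−S_dn) = (-65.7400−-104.4400)/(69.6600−30.9600) = 1.0000. V = [p*·-65.7400 + (1−p*)·-104.4400]/1.07 = -74.9421. B = V − Δ·S = -126.5421.
(1,1): S=116.1000. Δ = (V_up−V_dn)/(S_up−S_dn) = (21.3350−-65.7400)/(156.7350−69.6600) = 1.0000. V = [p*·21.3350 + (1−p*)·-65.7400]/1.07 = -10.4421. B = V − Δ·S = -126.5421.
(0,0): S=86.0000. Δ = (V_up−V_dn)/(S_up−S_dn) = (-10.4421−-74.9421)/(116.1000−51.6000) = 1.0000. V = [p*·-10.4421 + (1−p*)·-74.9421]/1.07 = -32.2636. B = V − Δ·S = -118.2636.
Check: Δ(0,0)·S0 + B(0,0) = -32.2636 = V0.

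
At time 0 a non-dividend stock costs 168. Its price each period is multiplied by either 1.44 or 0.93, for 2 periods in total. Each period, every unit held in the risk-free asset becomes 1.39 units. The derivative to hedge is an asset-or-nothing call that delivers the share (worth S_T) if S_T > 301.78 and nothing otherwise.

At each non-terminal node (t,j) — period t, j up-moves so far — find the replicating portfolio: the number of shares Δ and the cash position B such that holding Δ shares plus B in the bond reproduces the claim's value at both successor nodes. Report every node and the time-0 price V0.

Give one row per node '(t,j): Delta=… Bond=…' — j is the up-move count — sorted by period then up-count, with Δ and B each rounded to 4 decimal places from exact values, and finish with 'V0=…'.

Since d<R<u, set p* = (R−d)/(u−d) = 0.9020; price each node as the discounted p*-expectation of its children.
Terminal values V(2,·): V(2,0)=0.0000, V(2,1)=0.0000, V(2,2)=348.3648
Node (1,0) S=156.2400: V=(p*·0.0000+(1−p*)·0.0000)/1.39=0.0000; Δ=(0.0000−0.0000)/(224.9856−145.3032)=0.0000; B=V−Δ·S=0.0000
Node (1,1) S=241.9200: V=(p*·348.3648+(1−p*)·0.0000)/1.39=226.0514; Δ=(348.3648−0.0000)/(348.3648−224.9856)=2.8235; B=V−Δ·S=-457.0169
Node (0,0) S=168.0000: V=(p*·226.0514+(1−p*)·0.0000)/1.39=146.6831; Δ=(226.0514−0.0000)/(241.9200−156.2400)=2.6383; B=V−Δ·S=-296.5549
Self-financing check: at every node Δ·S+B equals the discounted successor values.

(0,0): Delta=2.6383 Bond=-296.5549
(1,0): Delta=0.0000 Bond=0.0000
(1,1): Delta=2.8235 Bond=-457.0169
V0=146.6831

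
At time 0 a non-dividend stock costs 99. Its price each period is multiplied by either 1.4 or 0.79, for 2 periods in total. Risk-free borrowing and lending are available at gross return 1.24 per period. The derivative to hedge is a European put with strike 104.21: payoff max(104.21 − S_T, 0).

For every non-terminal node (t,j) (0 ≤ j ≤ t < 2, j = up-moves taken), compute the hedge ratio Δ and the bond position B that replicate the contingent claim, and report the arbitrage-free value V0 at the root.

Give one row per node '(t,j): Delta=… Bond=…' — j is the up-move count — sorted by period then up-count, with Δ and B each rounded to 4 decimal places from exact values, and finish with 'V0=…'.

(0,0): Delta=-0.1486 Bond=16.6095
(1,0): Delta=-0.8892 Bond=78.5216
(1,1): Delta=0.0000 Bond=0.0000
V0=1.8982

The replicating-portfolio and risk-neutral prices coincide; use p* = (1.24−0.79)/(1.4−0.79) = 0.7377 for the latter.
Payoff layer (t=2): V(2,0)=42.4241, V(2,1)=0.0000, V(2,2)=0.0000
(1,0): S=78.2100. Δ = (V_up−V_dn)/(S_up−S_dn) = (0.0000−42.4241)/(109.4940−61.7859) = -0.8892. V = [p*·0.0000 + (1−p*)·42.4241]/1.24 = 8.9739. B = V − Δ·S = 78.5216.
(1,1): S=138.6000. Δ = (V_up−V_dn)/(S_up−S_dn) = (0.0000−0.0000)/(194.0400−109.4940) = 0.0000. V = [p*·0.0000 + (1−p*)·0.0000]/1.24 = 0.0000. B = V − Δ·S = 0.0000.
(0,0): S=99.0000. Δ = (V_up−V_dn)/(S_up−S_dn) = (0.0000−8.9739)/(138.6000−78.2100) = -0.1486. V = [p*·0.0000 + (1−p*)·8.9739]/1.24 = 1.8982. B = V − Δ·S = 16.6095.
Self-financing check: at every node Δ·S+B equals the discounted successor values.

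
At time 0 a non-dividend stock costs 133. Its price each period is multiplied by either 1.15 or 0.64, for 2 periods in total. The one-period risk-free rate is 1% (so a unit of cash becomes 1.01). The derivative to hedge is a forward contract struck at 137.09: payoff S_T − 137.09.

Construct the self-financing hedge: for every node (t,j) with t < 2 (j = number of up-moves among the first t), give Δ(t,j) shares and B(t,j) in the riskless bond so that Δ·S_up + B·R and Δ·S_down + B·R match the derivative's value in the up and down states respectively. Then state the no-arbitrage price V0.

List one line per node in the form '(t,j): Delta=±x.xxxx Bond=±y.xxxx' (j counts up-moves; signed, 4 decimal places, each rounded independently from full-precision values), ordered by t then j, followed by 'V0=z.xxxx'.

Since d<R<u, set p* = (R−d)/(u−d) = 0.7255; price each node as the discounted p*-expectation of its children.
Terminal values V(2,·): V(2,0)=-82.6132, V(2,1)=-39.2020, V(2,2)=38.8025
Node (1,0) S=85.1200: V=(p*·-39.2020+(1−p*)·-82.6132)/1.01=-50.6127; Δ=(-39.2020−-82.6132)/(97.8880−54.4768)=1.0000; B=V−Δ·S=-135.7327
Node (1,1) S=152.9500: V=(p*·38.8025+(1−p*)·-39.2020)/1.01=17.2173; Δ=(38.8025−-39.2020)/(175.8925−97.8880)=1.0000; B=V−Δ·S=-135.7327
Node (0,0) S=133.0000: V=(p*·17.2173+(1−p*)·-50.6127)/1.01=-1.3888; Δ=(17.2173−-50.6127)/(152.9500−85.1200)=1.0000; B=V−Δ·S=-134.3888
Check: Δ(0,0)·S0 + B(0,0) = -1.3888 = V0.

(0,0): Delta=1.0000 Bond=-134.3888
(1,0): Delta=1.0000 Bond=-135.7327
(1,1): Delta=1.0000 Bond=-135.7327
V0=-1.3888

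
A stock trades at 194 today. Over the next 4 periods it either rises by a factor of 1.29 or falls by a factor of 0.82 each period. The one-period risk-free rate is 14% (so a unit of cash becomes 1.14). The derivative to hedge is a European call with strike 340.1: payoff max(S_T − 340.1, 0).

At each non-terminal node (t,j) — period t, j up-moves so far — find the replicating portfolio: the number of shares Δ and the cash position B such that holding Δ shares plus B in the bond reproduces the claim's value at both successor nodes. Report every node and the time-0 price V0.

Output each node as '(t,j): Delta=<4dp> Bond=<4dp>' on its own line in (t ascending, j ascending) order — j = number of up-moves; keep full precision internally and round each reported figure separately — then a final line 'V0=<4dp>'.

No-arbitrage ⇒ martingale measure with p* = (R−d)/(u−d) = 0.6809.
Terminal payoffs: V(4,0)=0.0000, V(4,1)=0.0000, V(4,2)=0.0000, V(4,3)=1.3953, V(4,4)=197.1304
Node (3,0) S=106.9654: V=(p*·0.0000+(1−p*)·0.0000)/1.14=0.0000; Δ=(0.0000−0.0000)/(137.9854−87.7116)=0.0000; B=V−Δ·S=0.0000
Node (3,1) S=168.2748: V=(p*·0.0000+(1−p*)·0.0000)/1.14=0.0000; Δ=(0.0000−0.0000)/(217.0745−137.9854)=0.0000; B=V−Δ·S=0.0000
Node (3,2) S=264.7250: V=(p*·1.3953+(1−p*)·0.0000)/1.14=0.8333; Δ=(1.3953−0.0000)/(341.4953−217.0745)=0.0112; B=V−Δ·S=-2.1354
Node (3,3) S=416.4577: V=(p*·197.1304+(1−p*)·1.3953)/1.14=118.1243; Δ=(197.1304−1.3953)/(537.2304−341.4953)=1.0000; B=V−Δ·S=-298.3333
Node (2,0) S=130.4456: V=(p*·0.0000+(1−p*)·0.0000)/1.14=0.0000; Δ=(0.0000−0.0000)/(168.2748−106.9654)=0.0000; B=V−Δ·S=0.0000
Node (2,1) S=205.2132: V=(p*·0.8333+(1−p*)·0.0000)/1.14=0.4977; Δ=(0.8333−0.0000)/(264.7250−168.2748)=0.0086; B=V−Δ·S=-1.2753
Node (2,2) S=322.8354: V=(p*·118.1243+(1−p*)·0.8333)/1.14=70.7816; Δ=(118.1243−0.8333)/(416.4577−264.7250)=0.7730; B=V−Δ·S=-178.7737
Node (1,0) S=159.0800: V=(p*·0.4977+(1−p*)·0.0000)/1.14=0.2972; Δ=(0.4977−0.0000)/(205.2132−130.4456)=0.0067; B=V−Δ·S=-0.7617
Node (1,1) S=250.2600: V=(p*·70.7816+(1−p*)·0.4977)/1.14=42.4128; Δ=(70.7816−0.4977)/(322.8354−205.2132)=0.5975; B=V−Δ·S=-107.1275
Node (0,0) S=194.0000: V=(p*·42.4128+(1−p*)·0.2972)/1.14=25.4137; Δ=(42.4128−0.2972)/(250.2600−159.0800)=0.4619; B=V−Δ·S=-64.1938
Root portfolio cost Δ·194+B reproduces V0=25.4137.

(0,0): Delta=0.4619 Bond=-64.1938
(1,0): Delta=0.0067 Bond=-0.7617
(1,1): Delta=0.5975 Bond=-107.1275
(2,0): Delta=0.0000 Bond=0.0000
(2,1): Delta=0.0086 Bond=-1.2753
(2,2): Delta=0.7730 Bond=-178.7737
(3,0): Delta=0.0000 Bond=0.0000
(3,1): Delta=0.0000 Bond=0.0000
(3,2): Delta=0.0112 Bond=-2.1354
(3,3): Delta=1.0000 Bond=-298.3333
V0=25.4137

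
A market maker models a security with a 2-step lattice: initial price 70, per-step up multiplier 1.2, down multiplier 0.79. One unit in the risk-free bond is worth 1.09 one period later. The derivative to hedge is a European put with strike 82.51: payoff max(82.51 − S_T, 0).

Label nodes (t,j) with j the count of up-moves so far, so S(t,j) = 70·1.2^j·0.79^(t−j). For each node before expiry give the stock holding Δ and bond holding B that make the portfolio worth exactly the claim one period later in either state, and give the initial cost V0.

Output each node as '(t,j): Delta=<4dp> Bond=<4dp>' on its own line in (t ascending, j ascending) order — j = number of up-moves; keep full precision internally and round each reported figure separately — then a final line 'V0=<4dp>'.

(0,0): Delta=-0.5722 Bond=47.7429
(1,0): Delta=-1.0000 Bond=75.6972
(1,1): Delta=-0.4689 Bond=43.3654
V0=7.6891

Under the risk-neutral measure, an up-move has probability p* = (R−d)/(u−d) = 0.7317 and values discount at R = 1.09.
Payoff layer (t=2): V(2,0)=38.8230, V(2,1)=16.1500, V(2,2)=0.0000
  t=1,j=0: stock 55.3000 → up 66.3600 (V=16.1500), down 43.6870 (V=38.8230). Price 20.3972; hedge Δ=-1.0000, bond B=75.6972.
  t=1,j=1: stock 84.0000 → up 100.8000 (V=0.0000), down 66.3600 (V=16.1500). Price 3.9752; hedge Δ=-0.4689, bond B=43.3654.
  t=0,j=0: stock 70.0000 → up 84.0000 (V=3.9752), down 55.3000 (V=20.3972). Price 7.6891; hedge Δ=-0.5722, bond B=47.7429.
Check: Δ(0,0)·S0 + B(0,0) = 7.6891 = V0.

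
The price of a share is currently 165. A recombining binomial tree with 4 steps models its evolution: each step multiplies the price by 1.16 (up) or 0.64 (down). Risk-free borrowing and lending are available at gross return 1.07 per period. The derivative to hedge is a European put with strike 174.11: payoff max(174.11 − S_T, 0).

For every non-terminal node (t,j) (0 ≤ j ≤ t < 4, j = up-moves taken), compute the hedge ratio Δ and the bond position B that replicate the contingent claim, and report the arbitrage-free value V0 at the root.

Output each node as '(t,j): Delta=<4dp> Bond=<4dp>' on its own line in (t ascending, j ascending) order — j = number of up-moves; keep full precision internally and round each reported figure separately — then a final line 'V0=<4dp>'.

The replicating-portfolio and risk-neutral prices coincide; use p* = (1.07−0.64)/(1.16−0.64) = 0.8269 for the latter.
Payoff layer (t=4): V(4,0)=146.4276, V(4,1)=123.9356, V(4,2)=83.1690, V(4,3)=9.2794, V(4,4)=0.0000
Node (3,0) S=43.2538: V=(p*·123.9356+(1−p*)·146.4276)/1.07=119.4659; Δ=(123.9356−146.4276)/(50.1744−27.6824)=-1.0000; B=V−Δ·S=162.7196
Node (3,1) S=78.3974: V=(p*·83.1690+(1−p*)·123.9356)/1.07=84.3222; Δ=(83.1690−123.9356)/(90.9410−50.1744)=-1.0000; B=V−Δ·S=162.7196
Node (3,2) S=142.0954: V=(p*·9.2794+(1−p*)·83.1690)/1.07=20.6243; Δ=(9.2794−83.1690)/(164.8306−90.9410)=-1.0000; B=V−Δ·S=162.7196
Node (3,3) S=257.5478: V=(p*·0.0000+(1−p*)·9.2794)/1.07=1.5010; Δ=(0.0000−9.2794)/(298.7555−164.8306)=-0.0693; B=V−Δ·S=19.3459
Node (2,0) S=67.5840: V=(p*·84.3222+(1−p*)·119.4659)/1.07=84.4904; Δ=(84.3222−119.4659)/(78.3974−43.2538)=-1.0000; B=V−Δ·S=152.0744
Node (2,1) S=122.4960: V=(p*·20.6243+(1−p*)·84.3222)/1.07=29.5784; Δ=(20.6243−84.3222)/(142.0954−78.3974)=-1.0000; B=V−Δ·S=152.0744
Node (2,2) S=222.0240: V=(p*·1.5010+(1−p*)·20.6243)/1.07=4.4961; Δ=(1.5010−20.6243)/(257.5478−142.0954)=-0.1656; B=V−Δ·S=41.2716
Node (1,0) S=105.6000: V=(p*·29.5784+(1−p*)·84.4904)/1.07=36.5256; Δ=(29.5784−84.4904)/(122.4960−67.5840)=-1.0000; B=V−Δ·S=142.1256
Node (1,1) S=191.4000: V=(p*·4.4961+(1−p*)·29.5784)/1.07=8.2591; Δ=(4.4961−29.5784)/(222.0240−122.4960)=-0.2520; B=V−Δ·S=56.4944
Node (0,0) S=165.0000: V=(p*·8.2591+(1−p*)·36.5256)/1.07=12.2910; Δ=(8.2591−36.5256)/(191.4000−105.6000)=-0.3294; B=V−Δ·S=66.6497
Each (Δ,B) replicates both successor values, so the strategy is self-financing and V0 is arbitrage-free.

(0,0): Delta=-0.3294 Bond=66.6497
(1,0): Delta=-1.0000 Bond=142.1256
(1,1): Delta=-0.2520 Bond=56.4944
(2,0): Delta=-1.0000 Bond=152.0744
(2,1): Delta=-1.0000 Bond=152.0744
(2,2): Delta=-0.1656 Bond=41.2716
(3,0): Delta=-1.0000 Bond=162.7196
(3,1): Delta=-1.0000 Bond=162.7196
(3,2): Delta=-1.0000 Bond=162.7196
(3,3): Delta=-0.0693 Bond=19.3459
V0=12.2910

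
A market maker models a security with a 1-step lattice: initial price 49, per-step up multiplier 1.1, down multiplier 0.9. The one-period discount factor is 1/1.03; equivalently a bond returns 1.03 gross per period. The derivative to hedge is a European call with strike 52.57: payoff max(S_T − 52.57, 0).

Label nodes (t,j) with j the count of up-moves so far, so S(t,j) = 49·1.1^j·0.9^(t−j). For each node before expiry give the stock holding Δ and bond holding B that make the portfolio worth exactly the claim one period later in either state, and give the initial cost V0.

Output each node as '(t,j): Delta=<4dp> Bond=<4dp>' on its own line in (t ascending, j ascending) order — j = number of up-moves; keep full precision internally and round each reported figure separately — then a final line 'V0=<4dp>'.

(0,0): Delta=0.1357 Bond=-5.8107
V0=0.8393

No-arbitrage ⇒ martingale measure with p* = (R−d)/(u−d) = 0.6500.
Terminal payoffs: V(1,0)=0.0000, V(1,1)=1.3300
(0,0): S=49.0000. Δ = (V_up−V_dn)/(S_up−S_dn) = (1.3300−0.0000)/(53.9000−44.1000) = 0.1357. V = [p*·1.3300 + (1−p*)·0.0000]/1.03 = 0.8393. B = V − Δ·S = -5.8107.
Self-financing check: at every node Δ·S+B equals the discounted successor values.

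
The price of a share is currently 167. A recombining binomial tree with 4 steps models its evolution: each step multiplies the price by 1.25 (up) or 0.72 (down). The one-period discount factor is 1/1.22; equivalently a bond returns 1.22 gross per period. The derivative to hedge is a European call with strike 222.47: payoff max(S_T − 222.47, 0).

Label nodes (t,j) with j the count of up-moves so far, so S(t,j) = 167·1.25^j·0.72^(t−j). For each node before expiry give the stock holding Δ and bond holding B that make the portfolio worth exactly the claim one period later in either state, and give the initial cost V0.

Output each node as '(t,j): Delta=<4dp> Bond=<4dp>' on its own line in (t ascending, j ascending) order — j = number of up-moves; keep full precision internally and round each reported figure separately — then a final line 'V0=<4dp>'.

(0,0): Delta=0.9147 Bond=-85.4636
(1,0): Delta=0.1161 Bond=-8.2389
(1,1): Delta=0.9423 Bond=-110.0273
(2,0): Delta=0.0000 Bond=0.0000
(2,1): Delta=0.1201 Bond=-10.6545
(2,2): Delta=0.9707 Bond=-141.6480
(3,0): Delta=0.0000 Bond=0.0000
(3,1): Delta=0.0000 Bond=0.0000
(3,2): Delta=0.1243 Bond=-13.7784
(3,3): Delta=1.0000 Bond=-182.3525
V0=67.2962

No-arbitrage ⇒ martingale measure with p* = (R−d)/(u−d) = 0.9434.
Payoff layer (t=4): V(4,0)=0.0000, V(4,1)=0.0000, V(4,2)=0.0000, V(4,3)=12.3738, V(4,4)=185.2448
(3,0): S=62.3324. Δ = (V_up−V_dn)/(S_up−S_dn) = (0.0000−0.0000)/(77.9155−44.8793) = 0.0000. V = [p*·0.0000 + (1−p*)·0.0000]/1.22 = 0.0000. B = V − Δ·S = 0.0000.
(3,1): S=108.2160. Δ = (V_up−V_dn)/(S_up−S_dn) = (0.0000−0.0000)/(135.2700−77.9155) = 0.0000. V = [p*·0.0000 + (1−p*)·0.0000]/1.22 = 0.0000. B = V − Δ·S = 0.0000.
(3,2): S=187.8750. Δ = (V_up−V_dn)/(S_up−S_dn) = (12.3738−0.0000)/(234.8438−135.2700) = 0.1243. V = [p*·12.3738 + (1−p*)·0.0000]/1.22 = 9.5683. B = V − Δ·S = -13.7784.
(3,3): S=326.1719. Δ = (V_up−V_dn)/(S_up−S_dn) = (185.2448−12.3738)/(407.7148−234.8438) = 1.0000. V = [p*·185.2448 + (1−p*)·12.3738]/1.22 = 143.8194. B = V − Δ·S = -182.3525.
(2,0): S=86.5728. Δ = (V_up−V_dn)/(S_up−S_dn) = (0.0000−0.0000)/(108.2160−62.3324) = 0.0000. V = [p*·0.0000 + (1−p*)·0.0000]/1.22 = 0.0000. B = V − Δ·S = 0.0000.
(2,1): S=150.3000. Δ = (V_up−V_dn)/(S_up−S_dn) = (9.5683−0.0000)/(187.8750−108.2160) = 0.1201. V = [p*·9.5683 + (1−p*)·0.0000]/1.22 = 7.3989. B = V − Δ·S = -10.6545.
(2,2): S=260.9375. Δ = (V_up−V_dn)/(S_up−S_dn) = (143.8194−9.5683)/(326.1719−187.8750) = 0.9707. V = [p*·143.8194 + (1−p*)·9.5683]/1.22 = 111.6560. B = V − Δ·S = -141.6480.
(1,0): S=120.2400. Δ = (V_up−V_dn)/(S_up−S_dn) = (7.3989−0.0000)/(150.3000−86.5728) = 0.1161. V = [p*·7.3989 + (1−p*)·0.0000]/1.22 = 5.7214. B = V − Δ·S = -8.2389.
(1,1): S=208.7500. Δ = (V_up−V_dn)/(S_up−S_dn) = (111.6560−7.3989)/(260.9375−150.3000) = 0.9423. V = [p*·111.6560 + (1−p*)·7.3989]/1.22 = 86.6841. B = V − Δ·S = -110.0273.
(0,0): S=167.0000. Δ = (V_up−V_dn)/(S_up−S_dn) = (86.6841−5.7214)/(208.7500−120.2400) = 0.9147. V = [p*·86.6841 + (1−p*)·5.7214]/1.22 = 67.2962. B = V − Δ·S = -85.4636.
Root portfolio cost Δ·167+B reproduces V0=67.2962.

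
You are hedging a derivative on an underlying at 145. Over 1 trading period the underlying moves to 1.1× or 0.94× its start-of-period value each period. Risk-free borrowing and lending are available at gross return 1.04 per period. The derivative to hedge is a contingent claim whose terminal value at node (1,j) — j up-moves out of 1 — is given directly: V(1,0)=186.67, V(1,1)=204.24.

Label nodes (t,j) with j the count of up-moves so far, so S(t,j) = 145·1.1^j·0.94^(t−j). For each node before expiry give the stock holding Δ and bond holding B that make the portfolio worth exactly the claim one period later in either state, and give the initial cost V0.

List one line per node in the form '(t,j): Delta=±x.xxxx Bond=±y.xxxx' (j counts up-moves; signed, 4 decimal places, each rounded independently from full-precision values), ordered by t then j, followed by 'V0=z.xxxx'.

Since d<R<u, set p* = (R−d)/(u−d) = 0.6250; price each node as the discounted p*-expectation of its children.
Terminal payoffs: V(1,0)=186.6700, V(1,1)=204.2400
(0,0): S=145.0000. Δ = (V_up−V_dn)/(S_up−S_dn) = (204.2400−186.6700)/(159.5000−136.3000) = 0.7573. V = [p*·204.2400 + (1−p*)·186.6700]/1.04 = 190.0493. B = V − Δ·S = 80.2368.
Self-financing check: at every node Δ·S+B equals the discounted successor values.

(0,0): Delta=0.7573 Bond=80.2368
V0=190.0493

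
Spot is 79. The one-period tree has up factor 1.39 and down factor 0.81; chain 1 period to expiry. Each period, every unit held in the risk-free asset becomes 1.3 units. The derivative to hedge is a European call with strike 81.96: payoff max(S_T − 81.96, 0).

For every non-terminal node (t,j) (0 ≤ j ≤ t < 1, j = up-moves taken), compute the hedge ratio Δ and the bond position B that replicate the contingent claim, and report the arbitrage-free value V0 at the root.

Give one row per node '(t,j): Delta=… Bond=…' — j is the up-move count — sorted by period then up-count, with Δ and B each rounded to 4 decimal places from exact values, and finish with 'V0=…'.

(0,0): Delta=0.6078 Bond=-29.9184
V0=18.0988

Since d<R<u, set p* = (R−d)/(u−d) = 0.8448; price each node as the discounted p*-expectation of its children.
Terminal payoffs: V(1,0)=0.0000, V(1,1)=27.8500
(0,0): S=79.0000. Δ = (V_up−V_dn)/(S_up−S_dn) = (27.8500−0.0000)/(109.8100−63.9900) = 0.6078. V = [p*·27.8500 + (1−p*)·0.0000]/1.3 = 18.0988. B = V − Δ·S = -29.9184.
Check: Δ(0,0)·S0 + B(0,0) = 18.0988 = V0.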